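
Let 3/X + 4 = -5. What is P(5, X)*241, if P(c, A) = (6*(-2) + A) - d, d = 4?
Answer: -11809/3 ≈ -3936.3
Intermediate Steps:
X = -⅓ (X = 3/(-4 - 5) = 3/(-9) = 3*(-⅑) = -⅓ ≈ -0.33333)
P(c, A) = -16 + A (P(c, A) = (6*(-2) + A) - 1*4 = (-12 + A) - 4 = -16 + A)
P(5, X)*241 = (-16 - ⅓)*241 = -49/3*241 = -11809/3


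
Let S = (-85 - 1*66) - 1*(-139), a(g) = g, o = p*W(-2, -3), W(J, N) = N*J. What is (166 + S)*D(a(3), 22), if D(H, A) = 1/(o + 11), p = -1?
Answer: 154/5 ≈ 30.800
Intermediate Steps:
W(J, N) = J*N
o = -6 (o = -(-2)*(-3) = -1*6 = -6)
S = -12 (S = (-85 - 66) + 139 = -151 + 139 = -12)
D(H, A) = 1/5 (D(H, A) = 1/(-6 + 11) = 1/5)
(166 + S)*D(a(3), 22) = (166 - 12)*(1/5) = 154*(1/5) = 154/5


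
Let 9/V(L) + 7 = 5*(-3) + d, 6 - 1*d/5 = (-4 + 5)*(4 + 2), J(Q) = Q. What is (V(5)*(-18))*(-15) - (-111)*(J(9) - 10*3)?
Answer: -26856/11 ≈ -2441.5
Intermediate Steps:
d = 0 (d = 30 - 5*(-4 + 5)*(4 + 2) = 30 - 5*6 = 30 - 30 = 0)
V(L) = -9/22 (V(L) = 9/(-7 + (5*(-3) + 0)) = 9/(-7 + (-15 + 0)) = 9/(-7 - 15) = 9/(-22) = 9*(-1/22) = -9/22)
(V(5)*(-18))*(-15) - (-111)*(J(9) - 10*3) = -9/22*(-18)*(-15) - (-111)*(9 - 10*3) = (81/11)*(-15) - (-111)*(9 - 30) = -1215/11 - (-111)*(-21) = -1215/11 - 1*2331 = -1215/11 - 2331 = -26856/11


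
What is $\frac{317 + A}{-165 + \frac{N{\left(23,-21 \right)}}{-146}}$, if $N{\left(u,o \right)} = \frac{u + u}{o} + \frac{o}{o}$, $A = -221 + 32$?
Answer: $- \frac{392448}{505865} \approx -0.7758$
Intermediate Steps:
$A = -189$
$N{\left(u,o \right)} = 1 + \frac{2 u}{o}$ ($N{\left(u,o \right)} = \frac{2 u}{o} + 1 = 1 + \frac{2 u}{o}$)
$\frac{317 + A}{-165 + \frac{N{\left(23,-21 \right)}}{-146}} = \frac{317 - 189}{-165 + \frac{\frac{1}{-21} \left(-21 + 2 \cdot 23\right)}{-146}} = \frac{128}{-165 + - \frac{-21 + 46}{21} \left(- \frac{1}{146}\right)} = \frac{128}{-165 + \left(- \frac{1}{21}\right) 25 \left(- \frac{1}{146}\right)} = \frac{128}{-165 - - \frac{25}{3066}} = \frac{128}{-165 + \frac{25}{3066}} = \frac{128}{- \frac{505865}{3066}} = 128 \left(- \frac{3066}{505865}\right) = - \frac{392448}{505865}$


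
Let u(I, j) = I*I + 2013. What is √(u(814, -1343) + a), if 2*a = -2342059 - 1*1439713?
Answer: 3*I*√136253 ≈ 1107.4*I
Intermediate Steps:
u(I, j) = 2013 + I² (u(I, j) = I² + 2013 = 2013 + I²)
a = -1890886 (a = (-2342059 - 1*1439713)/2 = (-2342059 - 1439713)/2 = (½)*(-3781772) = -1890886)
√(u(814, -1343) + a) = √((2013 + 814²) - 1890886) = √((2013 + 662596) - 1890886) = √(664609 - 1890886) = √(-1226277) = 3*I*√136253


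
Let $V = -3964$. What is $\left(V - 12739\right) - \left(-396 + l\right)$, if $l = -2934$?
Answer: $-13373$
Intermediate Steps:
$\left(V - 12739\right) - \left(-396 + l\right) = \left(-3964 - 12739\right) + \left(396 - -2934\right) = -16703 + \left(396 + 2934\right) = -16703 + 3330 = -13373$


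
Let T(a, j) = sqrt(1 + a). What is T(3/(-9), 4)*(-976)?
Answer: -976*sqrt(6)/3 ≈ -796.90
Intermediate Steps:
T(3/(-9), 4)*(-976) = sqrt(1 + 3/(-9))*(-976) = sqrt(1 + 3*(-1/9))*(-976) = sqrt(1 - 1/3)*(-976) = sqrt(2/3)*(-976) = (sqrt(6)/3)*(-976) = -976*sqrt(6)/3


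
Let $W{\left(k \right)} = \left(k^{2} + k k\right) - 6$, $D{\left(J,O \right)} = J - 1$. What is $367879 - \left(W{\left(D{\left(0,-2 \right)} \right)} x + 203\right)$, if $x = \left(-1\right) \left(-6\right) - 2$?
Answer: $367692$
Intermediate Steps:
$D{\left(J,O \right)} = -1 + J$
$W{\left(k \right)} = -6 + 2 k^{2}$ ($W{\left(k \right)} = \left(k^{2} + k^{2}\right) - 6 = 2 k^{2} - 6 = -6 + 2 k^{2}$)
$x = 4$ ($x = 6 - 2 = 4$)
$367879 - \left(W{\left(D{\left(0,-2 \right)} \right)} x + 203\right) = 367879 - \left(\left(-6 + 2 \left(-1 + 0\right)^{2}\right) 4 + 203\right) = 367879 - \left(\left(-6 + 2 \left(-1\right)^{2}\right) 4 + 203\right) = 367879 - \left(\left(-6 + 2 \cdot 1\right) 4 + 203\right) = 367879 - \left(\left(-6 + 2\right) 4 + 203\right) = 367879 - \left(\left(-4\right) 4 + 203\right) = 367879 - \left(-16 + 203\right) = 367879 - 187 = 367692$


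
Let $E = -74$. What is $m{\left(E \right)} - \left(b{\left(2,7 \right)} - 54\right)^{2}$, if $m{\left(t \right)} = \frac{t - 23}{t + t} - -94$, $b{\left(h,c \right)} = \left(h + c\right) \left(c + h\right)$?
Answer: $- \frac{93883}{148} \approx -634.34$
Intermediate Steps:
$b{\left(h,c \right)} = \left(c + h\right)^{2}$ ($b{\left(h,c \right)} = \left(c + h\right) \left(c + h\right) = \left(c + h\right)^{2}$)
$m{\left(t \right)} = 94 + \frac{-23 + t}{2 t}$ ($m{\left(t \right)} = \frac{-23 + t}{2 t} + 94 = 94 + \frac{-23 + t}{2 t}$)
$m{\left(E \right)} - \left(b{\left(2,7 \right)} - 54\right)^{2} = \frac{-23 + 189 \left(-74\right)}{2 \left(-74\right)} - \left(\left(7 + 2\right)^{2} - 54\right)^{2} = \frac{1}{2} \left(- \frac{1}{74}\right) \left(-23 - 13986\right) - \left(9^{2} - 54\right)^{2} = \frac{1}{2} \left(- \frac{1}{74}\right) \left(-14009\right) - \left(81 - 54\right)^{2} = \frac{14009}{148} - 27^{2} = \frac{14009}{148} - 729 = - \frac{93883}{148}$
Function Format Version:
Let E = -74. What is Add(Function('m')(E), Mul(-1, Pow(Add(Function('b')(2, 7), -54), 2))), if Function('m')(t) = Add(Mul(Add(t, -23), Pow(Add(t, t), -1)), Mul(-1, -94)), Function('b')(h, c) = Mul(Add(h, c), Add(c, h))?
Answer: Rational(-93883, 148) ≈ -634.34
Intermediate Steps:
Function('b')(h, c) = Pow(Add(c, h), 2) (Function('b')(h, c) = Mul(Add(c, h), Add(c, h)) = Pow(Add(c, h), 2))
Function('m')(t) = Add(94, Mul(Rational(1, 2), Pow(t, -1), Add(-23, t))) (Function('m')(t) = Add(Mul(Add(-23, t), Pow(Mul(2, t), -1)), 94) = Add(Mul(Add(-23, t), Mul(Rational(1, 2), Pow(t, -1))), 94) = Add(Mul(Rational(1, 2), Pow(t, -1), Add(-23, t)), 94) = Add(94, Mul(Rational(1, 2), Pow(t, -1), Add(-23, t))))
Add(Function('m')(E), Mul(-1, Pow(Add(Function('b')(2, 7), -54), 2))) = Add(Mul(Rational(1, 2), Pow(-74, -1), Add(-23, Mul(189, -74))), Mul(-1, Pow(Add(Pow(Add(7, 2), 2), -54), 2))) = Add(Mul(Rational(1, 2), Rational(-1, 74), Add(-23, -13986)), Mul(-1, Pow(Add(Pow(9, 2), -54), 2))) = Add(Mul(Rational(1, 2), Rational(-1, 74), -14009), Mul(-1, Pow(Add(81, -54), 2))) = Add(Rational(14009, 148), Mul(-1, Pow(27, 2))) = Add(Rational(14009, 148), Mul(-1, 729)) = Add(Rational(14009, 148), -729) = Rational(-93883, 148)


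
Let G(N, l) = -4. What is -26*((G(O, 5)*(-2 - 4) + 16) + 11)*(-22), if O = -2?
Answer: 29172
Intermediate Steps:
-26*((G(O, 5)*(-2 - 4) + 16) + 11)*(-22) = -26*((-4*(-2 - 4) + 16) + 11)*(-22) = -26*((-4*(-6) + 16) + 11)*(-22) = -26*((24 + 16) + 11)*(-22) = -26*(40 + 11)*(-22) = -26*51*(-22) = -1326*(-22) = 29172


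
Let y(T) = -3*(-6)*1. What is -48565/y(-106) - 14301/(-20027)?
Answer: -138907691/51498 ≈ -2697.3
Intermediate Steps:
y(T) = 18 (y(T) = 18*1 = 18)
-48565/y(-106) - 14301/(-20027) = -48565/18 - 14301/(-20027) = -48565*1/18 - 14301*(-1/20027) = -48565/18 + 2043/2861 = -138907691/51498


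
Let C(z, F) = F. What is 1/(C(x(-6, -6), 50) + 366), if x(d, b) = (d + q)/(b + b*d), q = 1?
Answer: 1/416 ≈ 0.0024038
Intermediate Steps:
x(d, b) = (1 + d)/(b + b*d) (x(d, b) = (d + 1)/(b + b*d) = (1 + d)/(b + b*d))
1/(C(x(-6, -6), 50) + 366) = 1/(50 + 366) = 1/416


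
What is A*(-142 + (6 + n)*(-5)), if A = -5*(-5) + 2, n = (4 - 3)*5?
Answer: -5319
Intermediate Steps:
n = 5 (n = 1*5 = 5)
A = 27 (A = 25 + 2 = 27)
A*(-142 + (6 + n)*(-5)) = 27*(-142 + (6 + 5)*(-5)) = 27*(-142 + 11*(-5)) = 27*(-142 - 55) = 27*(-197) = -5319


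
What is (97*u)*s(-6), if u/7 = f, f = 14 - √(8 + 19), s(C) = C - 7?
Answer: -123578 + 26481*√3 ≈ -77712.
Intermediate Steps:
s(C) = -7 + C
f = 14 - 3*√3 (f = 14 - √27 = 14 - 3*√3 ≈ 8.8038)
u = 98 - 21*√3 (u = 7*(14 - 3*√3) = 98 - 21*√3 ≈ 61.627)
(97*u)*s(-6) = (97*(98 - 21*√3))*(-7 - 6) = (9506 - 2037*√3)*(-13) = -123578 + 26481*√3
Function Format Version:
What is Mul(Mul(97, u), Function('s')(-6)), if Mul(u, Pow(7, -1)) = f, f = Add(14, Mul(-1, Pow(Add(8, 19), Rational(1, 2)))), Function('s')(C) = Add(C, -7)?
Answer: Add(-123578, Mul(26481, Pow(3, Rational(1, 2)))) ≈ -77712.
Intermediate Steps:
Function('s')(C) = Add(-7, C)
f = Add(14, Mul(-3, Pow(3, Rational(1, 2)))) (f = Add(14, Mul(-1, Pow(27, Rational(1, 2)))) = Add(14, Mul(-1, Mul(3, Pow(3, Rational(1, 2))))) = Add(14, Mul(-3, Pow(3, Rational(1, 2)))) ≈ 8.8038)
u = Add(98, Mul(-21, Pow(3, Rational(1, 2)))) (u = Mul(7, Add(14, Mul(-3, Pow(3, Rational(1, 2))))) = Add(98, Mul(-21, Pow(3, Rational(1, 2)))) ≈ 61.627)
Mul(Mul(97, u), Function('s')(-6)) = Mul(Mul(97, Add(98, Mul(-21, Pow(3, Rational(1, 2))))), Add(-7, -6)) = Mul(Add(9506, Mul(-2037, Pow(3, Rational(1, 2)))), -13) = Add(-123578, Mul(26481, Pow(3, Rational(1, 2))))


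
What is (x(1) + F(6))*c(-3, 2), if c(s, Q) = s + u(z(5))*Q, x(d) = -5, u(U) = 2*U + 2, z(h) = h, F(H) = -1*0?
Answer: -105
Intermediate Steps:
F(H) = 0
u(U) = 2 + 2*U
c(s, Q) = s + 12*Q (c(s, Q) = s + (2 + 2*5)*Q = s + (2 + 10)*Q = s + 12*Q)
(x(1) + F(6))*c(-3, 2) = (-5 + 0)*(-3 + 12*2) = -5*(-3 + 24) = -5*21 = -105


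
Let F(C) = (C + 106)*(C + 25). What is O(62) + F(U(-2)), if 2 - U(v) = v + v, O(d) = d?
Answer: 3534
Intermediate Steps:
U(v) = 2 - 2*v (U(v) = 2 - (v + v) = 2 - 2*v)
F(C) = (25 + C)*(106 + C) (F(C) = (106 + C)*(25 + C) = (25 + C)*(106 + C))
O(62) + F(U(-2)) = 62 + (2650 + (2 - 2*(-2))² + 131*(2 - 2*(-2))) = 62 + (2650 + (2 + 4)² + 131*(2 + 4)) = 62 + (2650 + 6² + 131*6) = 62 + (2650 + 36 + 786) = 62 + 3472 = 3534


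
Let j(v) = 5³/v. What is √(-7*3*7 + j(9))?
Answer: I*√1198/3 ≈ 11.537*I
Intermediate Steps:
j(v) = 125/v
√(-7*3*7 + j(9)) = √(-7*3*7 + 125/9) = √(-21*7 + 125*(⅑)) = √(-147 + 125/9) = √(-1198/9) = I*√1198/3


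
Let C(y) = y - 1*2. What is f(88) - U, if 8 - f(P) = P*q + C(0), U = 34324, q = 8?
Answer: -35018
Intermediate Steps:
C(y) = -2 + y (C(y) = y - 2 = -2 + y)
f(P) = 10 - 8*P (f(P) = 8 - (P*8 + (-2 + 0)) = 8 - (8*P - 2) = 8 - (-2 + 8*P) = 8 + (2 - 8*P) = 10 - 8*P)
f(88) - U = (10 - 8*88) - 1*34324 = (10 - 704) - 34324 = -694 - 34324 = -35018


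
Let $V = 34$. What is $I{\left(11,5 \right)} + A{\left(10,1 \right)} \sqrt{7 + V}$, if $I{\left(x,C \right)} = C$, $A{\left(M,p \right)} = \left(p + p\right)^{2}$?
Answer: $5 + 4 \sqrt{41} \approx 30.612$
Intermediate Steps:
$A{\left(M,p \right)} = 4 p^{2}$ ($A{\left(M,p \right)} = \left(2 p\right)^{2} = 4 p^{2}$)
$I{\left(11,5 \right)} + A{\left(10,1 \right)} \sqrt{7 + V} = 5 + 4 \cdot 1^{2} \sqrt{7 + 34} = 5 + 4 \cdot 1 \sqrt{41} = 5 + 4 \sqrt{41}$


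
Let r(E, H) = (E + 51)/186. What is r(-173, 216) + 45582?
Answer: 4239065/93 ≈ 45581.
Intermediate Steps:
r(E, H) = 17/62 + E/186 (r(E, H) = (51 + E)*(1/186) = 17/62 + E/186)
r(-173, 216) + 45582 = (17/62 + (1/186)*(-173)) + 45582 = (17/62 - 173/186) + 45582 = -61/93 + 45582 = 4239065/93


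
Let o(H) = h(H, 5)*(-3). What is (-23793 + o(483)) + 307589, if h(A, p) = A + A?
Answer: 280898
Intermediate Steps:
h(A, p) = 2*A
o(H) = -6*H (o(H) = (2*H)*(-3) = -6*H)
(-23793 + o(483)) + 307589 = (-23793 - 6*483) + 307589 = (-23793 - 2898) + 307589 = -26691 + 307589 = 280898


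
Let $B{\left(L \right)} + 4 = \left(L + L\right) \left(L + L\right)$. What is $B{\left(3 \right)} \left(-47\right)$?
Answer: $-1504$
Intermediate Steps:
$B{\left(L \right)} = -4 + 4 L^{2}$ ($B{\left(L \right)} = -4 + \left(L + L\right) \left(L + L\right) = -4 + 2 L 2 L = -4 + 4 L^{2}$)
$B{\left(3 \right)} \left(-47\right) = \left(-4 + 4 \cdot 3^{2}\right) \left(-47\right) = \left(-4 + 4 \cdot 9\right) \left(-47\right) = \left(-4 + 36\right) \left(-47\right) = 32 \left(-47\right) = -1504$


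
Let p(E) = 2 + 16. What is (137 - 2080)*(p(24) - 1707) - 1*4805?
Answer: 3276922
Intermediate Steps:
p(E) = 18
(137 - 2080)*(p(24) - 1707) - 1*4805 = (137 - 2080)*(18 - 1707) - 1*4805 = -1943*(-1689) - 4805 = 3281727 - 4805 = 3276922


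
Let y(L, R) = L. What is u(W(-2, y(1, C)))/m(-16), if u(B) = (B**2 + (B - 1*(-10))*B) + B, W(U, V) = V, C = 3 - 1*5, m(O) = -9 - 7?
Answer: -13/16 ≈ -0.81250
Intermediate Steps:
m(O) = -16
C = -2 (C = 3 - 5 = -2)
u(B) = B + B**2 + B*(10 + B) (u(B) = (B**2 + (B + 10)*B) + B = (B**2 + (10 + B)*B) + B = (B**2 + B*(10 + B)) + B = B + B**2 + B*(10 + B))
u(W(-2, y(1, C)))/m(-16) = (1*(11 + 2*1))/(-16) = (1*(11 + 2))*(-1/16) = (1*13)*(-1/16) = 13*(-1/16) = -13/16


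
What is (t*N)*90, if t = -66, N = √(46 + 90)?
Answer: -11880*√34 ≈ -69272.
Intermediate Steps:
N = 2*√34 (N = √136 = 2*√34 ≈ 11.662)
(t*N)*90 = -132*√34*90 = -11880*√34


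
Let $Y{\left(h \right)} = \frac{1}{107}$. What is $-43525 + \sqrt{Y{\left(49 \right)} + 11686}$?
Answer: $-43525 + \frac{\sqrt{133793121}}{107} \approx -43417.0$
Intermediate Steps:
$Y{\left(h \right)} = \frac{1}{107}$
$-43525 + \sqrt{Y{\left(49 \right)} + 11686} = -43525 + \sqrt{\frac{1}{107} + 11686} = -43525 + \sqrt{\frac{1250403}{107}} = -43525 + \frac{\sqrt{133793121}}{107}$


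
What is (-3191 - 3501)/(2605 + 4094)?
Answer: -956/957 ≈ -0.99895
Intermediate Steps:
(-3191 - 3501)/(2605 + 4094) = -6692/6699 = -6692*1/6699 = -956/957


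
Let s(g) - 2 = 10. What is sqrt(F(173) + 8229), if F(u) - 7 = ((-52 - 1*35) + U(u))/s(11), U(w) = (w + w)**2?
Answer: sqrt(655383)/6 ≈ 134.93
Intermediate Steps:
U(w) = 4*w**2 (U(w) = (2*w)**2 = 4*w**2)
s(g) = 12 (s(g) = 2 + 10 = 12)
F(u) = -1/4 + u**2/3 (F(u) = 7 + ((-52 - 1*35) + 4*u**2)/12 = 7 + ((-52 - 35) + 4*u**2)*(1/12) = 7 + (-87 + 4*u**2)*(1/12) = 7 + (-29/4 + u**2/3) = -1/4 + u**2/3)
sqrt(F(173) + 8229) = sqrt((-1/4 + (1/3)*173**2) + 8229) = sqrt((-1/4 + (1/3)*29929) + 8229) = sqrt((-1/4 + 29929/3) + 8229) = sqrt(119713/12 + 8229) = sqrt(218461/12) = sqrt(655383)/6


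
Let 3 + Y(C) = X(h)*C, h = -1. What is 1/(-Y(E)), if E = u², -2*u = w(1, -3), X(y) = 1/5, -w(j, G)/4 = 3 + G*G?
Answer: -5/561 ≈ -0.0089127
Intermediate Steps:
w(j, G) = -12 - 4*G² (w(j, G) = -4*(3 + G*G) = -4*(3 + G²) = -12 - 4*G²)
X(y) = ⅕
u = 24 (u = -(-12 - 4*(-3)²)/2 = -(-12 - 4*9)/2 = -(-12 - 36)/2 = -½*(-48) = 24)
E = 576 (E = 24² = 576)
Y(C) = -3 + C/5
1/(-Y(E)) = 1/(-(-3 + (⅕)*576)) = 1/(-(-3 + 576/5)) = 1/(-1*561/5) = 1/(-561/5) = -5/561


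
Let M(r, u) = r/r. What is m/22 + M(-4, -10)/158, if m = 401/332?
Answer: 35331/577016 ≈ 0.061231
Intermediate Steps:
m = 401/332 (m = 401*(1/332) = 401/332 ≈ 1.2078)
M(r, u) = 1
m/22 + M(-4, -10)/158 = (401/332)/22 + 1/158 = (401/332)*(1/22) + 1*(1/158) = 401/7304 + 1/158 = 35331/577016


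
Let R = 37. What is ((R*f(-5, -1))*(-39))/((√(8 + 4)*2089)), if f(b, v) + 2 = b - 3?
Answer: 2405*√3/2089 ≈ 1.9941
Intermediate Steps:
f(b, v) = -5 + b (f(b, v) = -2 + (b - 3) = -2 + (-3 + b) = -5 + b)
((R*f(-5, -1))*(-39))/((√(8 + 4)*2089)) = ((37*(-5 - 5))*(-39))/((√(8 + 4)*2089)) = ((37*(-10))*(-39))/((√12*2089)) = (-370*(-39))/(((2*√3)*2089)) = 14430/((4178*√3)) = 14430*(√3/12534) = 2405*√3/2089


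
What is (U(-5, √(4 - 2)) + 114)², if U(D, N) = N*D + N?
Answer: 13028 - 912*√2 ≈ 11738.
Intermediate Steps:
U(D, N) = N + D*N (U(D, N) = D*N + N = N + D*N)
(U(-5, √(4 - 2)) + 114)² = (√(4 - 2)*(1 - 5) + 114)² = (√2*(-4) + 114)² = (-4*√2 + 114)² = (114 - 4*√2)²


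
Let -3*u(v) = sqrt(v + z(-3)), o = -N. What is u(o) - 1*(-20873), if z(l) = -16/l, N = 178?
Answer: 20873 - I*sqrt(1554)/9 ≈ 20873.0 - 4.3801*I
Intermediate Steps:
o = -178 (o = -1*178 = -178)
z(l) = -16/l
u(v) = -sqrt(16/3 + v)/3 (u(v) = -sqrt(v - 16/(-3))/3 = -sqrt(v - 16*(-1/3))/3 = -sqrt(v + 16/3)/3 = -sqrt(16/3 + v)/3)
u(o) - 1*(-20873) = -sqrt(48 + 9*(-178))/9 - 1*(-20873) = -sqrt(48 - 1602)/9 + 20873 = -I*sqrt(1554)/9 + 20873 = 20873 - I*sqrt(1554)/9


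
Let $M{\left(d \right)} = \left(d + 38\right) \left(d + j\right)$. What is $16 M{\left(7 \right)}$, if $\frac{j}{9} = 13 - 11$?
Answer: $18000$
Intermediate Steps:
$j = 18$ ($j = 9 \left(13 - 11\right) = 9 \cdot 2 = 18$)
$M{\left(d \right)} = \left(18 + d\right) \left(38 + d\right)$ ($M{\left(d \right)} = \left(d + 38\right) \left(d + 18\right) = \left(38 + d\right) \left(18 + d\right) = \left(18 + d\right) \left(38 + d\right)$)
$16 M{\left(7 \right)} = 16 \left(684 + 7^{2} + 56 \cdot 7\right) = 16 \left(684 + 49 + 392\right) = 16 \cdot 1125 = 18000$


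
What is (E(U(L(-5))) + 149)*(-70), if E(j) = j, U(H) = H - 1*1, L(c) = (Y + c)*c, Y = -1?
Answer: -12460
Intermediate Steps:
L(c) = c*(-1 + c) (L(c) = (-1 + c)*c = c*(-1 + c))
U(H) = -1 + H (U(H) = H - 1 = -1 + H)
(E(U(L(-5))) + 149)*(-70) = ((-1 - 5*(-1 - 5)) + 149)*(-70) = ((-1 - 5*(-6)) + 149)*(-70) = ((-1 + 30) + 149)*(-70) = (29 + 149)*(-70) = 178*(-70) = -12460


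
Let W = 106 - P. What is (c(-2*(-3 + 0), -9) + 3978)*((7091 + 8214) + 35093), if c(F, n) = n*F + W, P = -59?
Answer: 206077422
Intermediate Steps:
W = 165 (W = 106 - 1*(-59) = 106 + 59 = 165)
c(F, n) = 165 + F*n (c(F, n) = n*F + 165 = F*n + 165 = 165 + F*n)
(c(-2*(-3 + 0), -9) + 3978)*((7091 + 8214) + 35093) = ((165 - 2*(-3 + 0)*(-9)) + 3978)*((7091 + 8214) + 35093) = ((165 - 2*(-3)*(-9)) + 3978)*(15305 + 35093) = ((165 + 6*(-9)) + 3978)*50398 = ((165 - 54) + 3978)*50398 = (111 + 3978)*50398 = 4089*50398 = 206077422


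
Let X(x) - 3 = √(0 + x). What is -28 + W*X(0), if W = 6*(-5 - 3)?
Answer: -172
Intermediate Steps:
X(x) = 3 + √x (X(x) = 3 + √(0 + x) = 3 + √x)
W = -48 (W = 6*(-8) = -48)
-28 + W*X(0) = -28 - 48*(3 + √0) = -28 - 48*(3 + 0) = -28 - 48*3 = -28 - 144 = -172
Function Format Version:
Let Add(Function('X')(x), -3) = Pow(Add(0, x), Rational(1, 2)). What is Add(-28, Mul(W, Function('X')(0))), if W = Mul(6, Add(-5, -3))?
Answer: -172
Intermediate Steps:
Function('X')(x) = Add(3, Pow(x, Rational(1, 2))) (Function('X')(x) = Add(3, Pow(Add(0, x), Rational(1, 2))) = Add(3, Pow(x, Rational(1, 2))))
W = -48 (W = Mul(6, -8) = -48)
Add(-28, Mul(W, Function('X')(0))) = Add(-28, Mul(-48, Add(3, Pow(0, Rational(1, 2))))) = Add(-28, Mul(-48, Add(3, 0))) = Add(-28, Mul(-48, 3)) = Add(-28, -144) = -172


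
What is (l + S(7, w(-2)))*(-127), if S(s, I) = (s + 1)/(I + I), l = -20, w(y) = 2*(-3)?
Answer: 7874/3 ≈ 2624.7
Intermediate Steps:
w(y) = -6
S(s, I) = (1 + s)/(2*I) (S(s, I) = (1 + s)/((2*I)) = (1 + s)*(1/(2*I)) = (1 + s)/(2*I))
(l + S(7, w(-2)))*(-127) = (-20 + (½)*(1 + 7)/(-6))*(-127) = (-20 + (½)*(-⅙)*8)*(-127) = (-20 - ⅔)*(-127) = -62/3*(-127) = 7874/3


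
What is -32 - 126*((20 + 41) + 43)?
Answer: -13136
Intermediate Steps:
-32 - 126*((20 + 41) + 43) = -32 - 126*(61 + 43) = -32 - 126*104 = -32 - 13104 = -13136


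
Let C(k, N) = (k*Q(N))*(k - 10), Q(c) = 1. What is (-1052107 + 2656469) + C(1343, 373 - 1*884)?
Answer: 3394581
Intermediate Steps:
C(k, N) = k*(-10 + k) (C(k, N) = (k*1)*(k - 10) = k*(-10 + k))
(-1052107 + 2656469) + C(1343, 373 - 1*884) = (-1052107 + 2656469) + 1343*(-10 + 1343) = 1604362 + 1343*1333 = 1604362 + 1790219 = 3394581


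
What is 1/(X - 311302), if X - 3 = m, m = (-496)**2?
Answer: -1/65283 ≈ -1.5318e-5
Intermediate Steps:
m = 246016
X = 246019 (X = 3 + 246016 = 246019)
1/(X - 311302) = 1/(246019 - 311302) = 1/(-65283) = -1/65283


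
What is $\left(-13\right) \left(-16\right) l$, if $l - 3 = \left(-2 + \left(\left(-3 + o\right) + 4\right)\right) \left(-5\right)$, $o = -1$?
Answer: $2704$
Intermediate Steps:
$l = 13$ ($l = 3 + \left(-2 + \left(\left(-3 - 1\right) + 4\right)\right) \left(-5\right) = 3 + \left(-2 + \left(-4 + 4\right)\right) \left(-5\right) = 3 + \left(-2 + 0\right) \left(-5\right) = 3 - -10 = 3 + 10 = 13$)
$\left(-13\right) \left(-16\right) l = \left(-13\right) \left(-16\right) 13 = 208 \cdot 13 = 2704$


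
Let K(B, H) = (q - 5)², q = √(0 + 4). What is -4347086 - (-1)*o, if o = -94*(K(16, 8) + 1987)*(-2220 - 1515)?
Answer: 696428554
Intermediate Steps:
q = 2 (q = √4 = 2)
K(B, H) = 9 (K(B, H) = (2 - 5)² = (-3)² = 9)
o = 700775640 (o = -94*(9 + 1987)*(-2220 - 1515) = -187624*(-3735) = -94*(-7455060) = 700775640)
-4347086 - (-1)*o = -4347086 - (-1)*700775640 = -4347086 - 1*(-700775640) = -4347086 + 700775640 = 696428554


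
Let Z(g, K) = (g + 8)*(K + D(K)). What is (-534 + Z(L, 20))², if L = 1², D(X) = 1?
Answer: 119025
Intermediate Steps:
L = 1
Z(g, K) = (1 + K)*(8 + g) (Z(g, K) = (g + 8)*(K + 1) = (8 + g)*(1 + K) = (1 + K)*(8 + g))
(-534 + Z(L, 20))² = (-534 + (8 + 1 + 8*20 + 20*1))² = (-534 + (8 + 1 + 160 + 20))² = (-534 + 189)² = (-345)² = 119025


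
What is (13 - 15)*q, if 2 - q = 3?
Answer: 2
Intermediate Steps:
q = -1 (q = 2 - 1*3 = 2 - 3 = -1)
(13 - 15)*q = (13 - 15)*(-1) = -2*(-1) = 2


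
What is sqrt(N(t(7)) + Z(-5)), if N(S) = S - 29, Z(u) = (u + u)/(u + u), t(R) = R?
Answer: I*sqrt(21) ≈ 4.5826*I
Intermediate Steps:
Z(u) = 1 (Z(u) = (2*u)/((2*u)) = (2*u)*(1/(2*u)) = 1)
N(S) = -29 + S
sqrt(N(t(7)) + Z(-5)) = sqrt((-29 + 7) + 1) = sqrt(-22 + 1) = sqrt(-21) = I*sqrt(21)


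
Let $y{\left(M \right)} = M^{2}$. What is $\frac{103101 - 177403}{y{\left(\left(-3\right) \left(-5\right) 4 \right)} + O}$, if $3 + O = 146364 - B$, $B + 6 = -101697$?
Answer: $- \frac{37151}{125832} \approx -0.29524$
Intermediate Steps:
$B = -101703$ ($B = -6 - 101697 = -101703$)
$O = 248064$ ($O = -3 + \left(146364 - -101703\right) = -3 + \left(146364 + 101703\right) = -3 + 248067 = 248064$)
$\frac{103101 - 177403}{y{\left(\left(-3\right) \left(-5\right) 4 \right)} + O} = \frac{103101 - 177403}{\left(\left(-3\right) \left(-5\right) 4\right)^{2} + 248064} = - \frac{74302}{\left(15 \cdot 4\right)^{2} + 248064} = - \frac{74302}{60^{2} + 248064} = - \frac{74302}{3600 + 248064} = - \frac{74302}{251664} = \left(-74302\right) \frac{1}{251664} = - \frac{37151}{125832}$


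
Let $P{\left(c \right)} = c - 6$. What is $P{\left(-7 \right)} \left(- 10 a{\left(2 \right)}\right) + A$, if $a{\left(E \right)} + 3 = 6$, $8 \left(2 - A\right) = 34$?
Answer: $\frac{1551}{4} \approx 387.75$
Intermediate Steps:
$P{\left(c \right)} = -6 + c$
$A = - \frac{9}{4}$ ($A = 2 - \frac{17}{4} = - \frac{9}{4} \approx -2.25$)
$a{\left(E \right)} = 3$ ($a{\left(E \right)} = -3 + 6 = 3$)
$P{\left(-7 \right)} \left(- 10 a{\left(2 \right)}\right) + A = \left(-6 - 7\right) \left(\left(-10\right) 3\right) - \frac{9}{4} = \left(-13\right) \left(-30\right) - \frac{9}{4} = 390 - \frac{9}{4} = \frac{1551}{4}$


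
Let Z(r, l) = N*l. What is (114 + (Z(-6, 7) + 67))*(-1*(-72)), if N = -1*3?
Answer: 11520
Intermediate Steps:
N = -3
Z(r, l) = -3*l
(114 + (Z(-6, 7) + 67))*(-1*(-72)) = (114 + (-3*7 + 67))*(-1*(-72)) = (114 + (-21 + 67))*72 = (114 + 46)*72 = 160*72 = 11520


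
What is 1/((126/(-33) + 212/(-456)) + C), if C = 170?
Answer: 1254/207809 ≈ 0.0060344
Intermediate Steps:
1/((126/(-33) + 212/(-456)) + C) = 1/((126/(-33) + 212/(-456)) + 170) = 1/((126*(-1/33) + 212*(-1/456)) + 170) = 1/((-42/11 - 53/114) + 170) = 1/(-5371/1254 + 170) = 1/(207809/1254) = 1254/207809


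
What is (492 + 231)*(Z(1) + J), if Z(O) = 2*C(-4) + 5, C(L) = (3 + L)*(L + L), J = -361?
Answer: -245820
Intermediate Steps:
C(L) = 2*L*(3 + L) (C(L) = (3 + L)*(2*L) = 2*L*(3 + L))
Z(O) = 21 (Z(O) = 2*(2*(-4)*(3 - 4)) + 5 = 2*(2*(-4)*(-1)) + 5 = 2*8 + 5 = 16 + 5 = 21)
(492 + 231)*(Z(1) + J) = (492 + 231)*(21 - 361) = 723*(-340) = -245820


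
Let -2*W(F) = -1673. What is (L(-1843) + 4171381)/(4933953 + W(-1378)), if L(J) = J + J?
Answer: 8335390/9869579 ≈ 0.84455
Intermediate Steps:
W(F) = 1673/2 (W(F) = -½*(-1673) = 1673/2)
L(J) = 2*J
(L(-1843) + 4171381)/(4933953 + W(-1378)) = (2*(-1843) + 4171381)/(4933953 + 1673/2) = (-3686 + 4171381)/(9869579/2) = 4167695*(2/9869579) = 8335390/9869579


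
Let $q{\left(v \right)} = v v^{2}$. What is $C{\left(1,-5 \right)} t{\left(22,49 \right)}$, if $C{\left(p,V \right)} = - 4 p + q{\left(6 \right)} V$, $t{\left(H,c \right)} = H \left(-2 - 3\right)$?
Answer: $119240$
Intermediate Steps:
$t{\left(H,c \right)} = - 5 H$ ($t{\left(H,c \right)} = H \left(-5\right) = - 5 H$)
$q{\left(v \right)} = v^{3}$
$C{\left(p,V \right)} = - 4 p + 216 V$ ($C{\left(p,V \right)} = - 4 p + 6^{3} V = - 4 p + 216 V$)
$C{\left(1,-5 \right)} t{\left(22,49 \right)} = \left(\left(-4\right) 1 + 216 \left(-5\right)\right) \left(\left(-5\right) 22\right) = \left(-4 - 1080\right) \left(-110\right) = \left(-1084\right) \left(-110\right) = 119240$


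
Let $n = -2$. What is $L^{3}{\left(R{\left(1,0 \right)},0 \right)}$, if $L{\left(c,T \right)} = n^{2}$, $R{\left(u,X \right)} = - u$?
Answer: $64$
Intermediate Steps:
$L{\left(c,T \right)} = 4$ ($L{\left(c,T \right)} = \left(-2\right)^{2} = 4$)
$L^{3}{\left(R{\left(1,0 \right)},0 \right)} = 4^{3} = 64$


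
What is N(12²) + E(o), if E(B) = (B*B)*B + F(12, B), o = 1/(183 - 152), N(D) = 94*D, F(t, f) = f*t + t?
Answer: 403620001/29791 ≈ 13548.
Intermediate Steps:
F(t, f) = t + f*t
o = 1/31 ≈ 0.032258
E(B) = 12 + B³ + 12*B (E(B) = (B*B)*B + 12*(1 + B) = B²*B + (12 + 12*B) = B³ + (12 + 12*B) = 12 + B³ + 12*B)
N(12²) + E(o) = 94*12² + (12 + (1/31)³ + 12*(1/31)) = 94*144 + (12 + 1/29791 + 12/31) = 13536 + 369025/29791 = 403620001/29791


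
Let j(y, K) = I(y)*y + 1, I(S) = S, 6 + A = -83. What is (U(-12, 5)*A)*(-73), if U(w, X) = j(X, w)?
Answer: 168922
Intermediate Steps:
A = -89 (A = -6 - 83 = -89)
j(y, K) = 1 + y**2 (j(y, K) = y*y + 1 = y**2 + 1 = 1 + y**2)
U(w, X) = 1 + X**2
(U(-12, 5)*A)*(-73) = ((1 + 5**2)*(-89))*(-73) = ((1 + 25)*(-89))*(-73) = (26*(-89))*(-73) = -2314*(-73) = 168922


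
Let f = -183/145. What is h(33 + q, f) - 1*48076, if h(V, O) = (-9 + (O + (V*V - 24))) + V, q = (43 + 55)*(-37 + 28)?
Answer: 97417052/145 ≈ 6.7184e+5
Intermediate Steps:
q = -882 (q = 98*(-9) = -882)
f = -183/145 (f = -183*1/145 = -183/145 ≈ -1.2621)
h(V, O) = -33 + O + V + V² (h(V, O) = (-9 + (O + (V² - 24))) + V = (-9 + (O + (-24 + V²))) + V = (-9 + (-24 + O + V²)) + V = (-33 + O + V²) + V = -33 + O + V + V²)
h(33 + q, f) - 1*48076 = (-33 - 183/145 + (33 - 882) + (33 - 882)²) - 1*48076 = (-33 - 183/145 - 849 + (-849)²) - 48076 = (-33 - 183/145 - 849 + 720801) - 48076 = 104388072/145 - 48076 = 97417052/145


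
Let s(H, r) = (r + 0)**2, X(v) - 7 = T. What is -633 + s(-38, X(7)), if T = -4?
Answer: -624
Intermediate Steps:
X(v) = 3 (X(v) = 7 - 4 = 3)
s(H, r) = r**2
-633 + s(-38, X(7)) = -633 + 3**2 = -633 + 9 = -624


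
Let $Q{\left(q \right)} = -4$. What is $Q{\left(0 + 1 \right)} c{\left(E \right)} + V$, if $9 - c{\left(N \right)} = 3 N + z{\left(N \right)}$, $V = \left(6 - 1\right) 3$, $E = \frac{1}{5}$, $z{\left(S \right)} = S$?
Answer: $- \frac{89}{5} \approx -17.8$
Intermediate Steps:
$E = \frac{1}{5} \approx 0.2$
$V = 15$ ($V = 5 \cdot 3 = 15$)
$c{\left(N \right)} = 9 - 4 N$ ($c{\left(N \right)} = 9 - \left(3 N + N\right) = 9 - 4 N$)
$Q{\left(0 + 1 \right)} c{\left(E \right)} + V = - 4 \left(9 - \frac{4}{5}\right) + 15 = \left(-4\right) \frac{41}{5} + 15 = - \frac{164}{5} + 15 = - \frac{89}{5}$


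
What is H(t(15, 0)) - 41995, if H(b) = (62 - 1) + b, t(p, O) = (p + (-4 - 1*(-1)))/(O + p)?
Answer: -209666/5 ≈ -41933.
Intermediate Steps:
t(p, O) = (-3 + p)/(O + p) (t(p, O) = (p + (-4 + 1))/(O + p) = (p - 3)/(O + p) = (-3 + p)/(O + p))
H(b) = 61 + b
H(t(15, 0)) - 41995 = (61 + (-3 + 15)/(0 + 15)) - 41995 = (61 + 12/15) - 41995 = (61 + (1/15)*12) - 41995 = (61 + 4/5) - 41995 = 309/5 - 41995 = -209666/5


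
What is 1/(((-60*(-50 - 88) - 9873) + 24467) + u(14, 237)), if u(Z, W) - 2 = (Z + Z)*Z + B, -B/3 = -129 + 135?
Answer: 1/23250 ≈ 4.3011e-5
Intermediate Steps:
B = -18 (B = -3*(-129 + 135) = -3*6 = -18)
u(Z, W) = -16 + 2*Z² (u(Z, W) = 2 + ((Z + Z)*Z - 18) = 2 + ((2*Z)*Z - 18) = 2 + (2*Z² - 18) = 2 + (-18 + 2*Z²) = -16 + 2*Z²)
1/(((-60*(-50 - 88) - 9873) + 24467) + u(14, 237)) = 1/(((-60*(-50 - 88) - 9873) + 24467) + (-16 + 2*14²)) = 1/(((-60*(-138) - 9873) + 24467) + (-16 + 2*196)) = 1/(((8280 - 9873) + 24467) + (-16 + 392)) = 1/((-1593 + 24467) + 376) = 1/(22874 + 376) = 1/23250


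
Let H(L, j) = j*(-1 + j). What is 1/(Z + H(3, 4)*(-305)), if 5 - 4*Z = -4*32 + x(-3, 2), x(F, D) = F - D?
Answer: -2/7251 ≈ -0.00027582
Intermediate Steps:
Z = 69/2 (Z = 5/4 - (-4*32 + (-3 - 1*2))/4 = 5/4 - (-128 + (-3 - 2))/4 = 5/4 - (-128 - 5)/4 = 5/4 - ¼*(-133) = 5/4 + 133/4 = 69/2 ≈ 34.500)
1/(Z + H(3, 4)*(-305)) = 1/(69/2 + (4*(-1 + 4))*(-305)) = 1/(69/2 + (4*3)*(-305)) = 1/(69/2 + 12*(-305)) = 1/(69/2 - 3660) = 1/(-7251/2) = -2/7251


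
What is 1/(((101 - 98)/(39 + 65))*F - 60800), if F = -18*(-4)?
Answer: -13/790373 ≈ -1.6448e-5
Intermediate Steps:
F = 72
1/(((101 - 98)/(39 + 65))*F - 60800) = 1/(((101 - 98)/(39 + 65))*72 - 60800) = 1/((3/104)*72 - 60800) = 1/(27/13 - 60800) = 1/(-790373/13) = -13/790373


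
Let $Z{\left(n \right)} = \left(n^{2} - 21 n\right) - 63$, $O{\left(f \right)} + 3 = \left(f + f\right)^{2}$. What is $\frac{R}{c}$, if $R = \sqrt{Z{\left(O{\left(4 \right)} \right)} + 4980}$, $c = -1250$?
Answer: $- \frac{\sqrt{7357}}{1250} \approx -0.068618$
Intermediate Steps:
$O{\left(f \right)} = -3 + 4 f^{2}$ ($O{\left(f \right)} = -3 + \left(f + f\right)^{2} = -3 + \left(2 f\right)^{2} = -3 + 4 f^{2}$)
$Z{\left(n \right)} = -63 + n^{2} - 21 n$
$R = \sqrt{7357}$ ($R = \sqrt{\left(-63 + \left(-3 + 4 \cdot 4^{2}\right)^{2} - 21 \left(-3 + 4 \cdot 4^{2}\right)\right) + 4980} = \sqrt{\left(-63 + \left(-3 + 4 \cdot 16\right)^{2} - 21 \left(-3 + 4 \cdot 16\right)\right) + 4980} = \sqrt{\left(-63 + \left(-3 + 64\right)^{2} - 21 \left(-3 + 64\right)\right) + 4980} = \sqrt{\left(-63 + 61^{2} - 1281\right) + 4980} = \sqrt{\left(-63 + 3721 - 1281\right) + 4980} = \sqrt{2377 + 4980} = \sqrt{7357} \approx 85.773$)
$\frac{R}{c} = \frac{\sqrt{7357}}{-1250} = \sqrt{7357} \left(- \frac{1}{1250}\right) = - \frac{\sqrt{7357}}{1250}$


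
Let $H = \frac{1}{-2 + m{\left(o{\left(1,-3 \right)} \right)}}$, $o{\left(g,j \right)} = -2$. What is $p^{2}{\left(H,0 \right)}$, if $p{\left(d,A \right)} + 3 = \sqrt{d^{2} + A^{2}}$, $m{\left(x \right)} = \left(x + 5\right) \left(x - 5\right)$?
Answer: $\frac{4624}{529} \approx 8.741$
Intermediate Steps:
$m{\left(x \right)} = \left(-5 + x\right) \left(5 + x\right)$ ($m{\left(x \right)} = \left(5 + x\right) \left(-5 + x\right) = \left(-5 + x\right) \left(5 + x\right)$)
$H = - \frac{1}{23}$ ($H = \frac{1}{-2 - \left(25 - \left(-2\right)^{2}\right)} = \frac{1}{-2 + \left(-25 + 4\right)} = \frac{1}{-2 - 21} = \frac{1}{-23} = - \frac{1}{23} \approx -0.043478$)
$p{\left(d,A \right)} = -3 + \sqrt{A^{2} + d^{2}}$ ($p{\left(d,A \right)} = -3 + \sqrt{d^{2} + A^{2}} = -3 + \sqrt{A^{2} + d^{2}}$)
$p^{2}{\left(H,0 \right)} = \left(-3 + \sqrt{0^{2} + \left(- \frac{1}{23}\right)^{2}}\right)^{2} = \left(-3 + \sqrt{0 + \frac{1}{529}}\right)^{2} = \left(-3 + \sqrt{\frac{1}{529}}\right)^{2} = \left(-3 + \frac{1}{23}\right)^{2} = \left(- \frac{68}{23}\right)^{2} = \frac{4624}{529}$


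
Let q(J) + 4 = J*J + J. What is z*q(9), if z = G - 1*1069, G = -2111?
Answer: -273480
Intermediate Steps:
z = -3180 (z = -2111 - 1*1069 = -2111 - 1069 = -3180)
q(J) = -4 + J + J² (q(J) = -4 + (J*J + J) = -4 + (J² + J) = -4 + (J + J²) = -4 + J + J²)
z*q(9) = -3180*(-4 + 9 + 9²) = -3180*(-4 + 9 + 81) = -3180*86 = -273480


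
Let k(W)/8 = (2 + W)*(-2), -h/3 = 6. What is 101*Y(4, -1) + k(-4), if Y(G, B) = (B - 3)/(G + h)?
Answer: 426/7 ≈ 60.857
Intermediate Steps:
h = -18 (h = -3*6 = -18)
Y(G, B) = (-3 + B)/(-18 + G) (Y(G, B) = (B - 3)/(G - 18) = (-3 + B)/(-18 + G))
k(W) = -32 - 16*W (k(W) = 8*((2 + W)*(-2)) = 8*(-4 - 2*W) = -32 - 16*W)
101*Y(4, -1) + k(-4) = 101*((-3 - 1)/(-18 + 4)) + (-32 - 16*(-4)) = 101*(-4/(-14)) + (-32 + 64) = 101*(-1/14*(-4)) + 32 = 101*(2/7) + 32 = 202/7 + 32 = 426/7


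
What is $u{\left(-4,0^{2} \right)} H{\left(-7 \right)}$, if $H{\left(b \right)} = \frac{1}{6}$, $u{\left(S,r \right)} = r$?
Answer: $0$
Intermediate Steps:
$H{\left(b \right)} = \frac{1}{6}$
$u{\left(-4,0^{2} \right)} H{\left(-7 \right)} = 0^{2} \cdot \frac{1}{6} = 0 \cdot \frac{1}{6} = 0$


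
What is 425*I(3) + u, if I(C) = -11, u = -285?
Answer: -4960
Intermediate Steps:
425*I(3) + u = 425*(-11) - 285 = -4675 - 285 = -4960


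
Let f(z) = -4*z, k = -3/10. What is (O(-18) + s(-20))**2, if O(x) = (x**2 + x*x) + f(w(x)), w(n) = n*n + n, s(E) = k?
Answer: 33212169/100 ≈ 3.3212e+5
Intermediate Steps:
k = -3/10 (k = -3*1/10 = -3/10 ≈ -0.30000)
s(E) = -3/10
w(n) = n + n**2 (w(n) = n**2 + n = n + n**2)
O(x) = 2*x**2 - 4*x*(1 + x) (O(x) = (x**2 + x*x) - 4*x*(1 + x) = (x**2 + x**2) - 4*x*(1 + x) = 2*x**2 - 4*x*(1 + x))
(O(-18) + s(-20))**2 = (2*(-18)*(-2 - 1*(-18)) - 3/10)**2 = (2*(-18)*(-2 + 18) - 3/10)**2 = (2*(-18)*16 - 3/10)**2 = (-576 - 3/10)**2 = (-5763/10)**2 = 33212169/100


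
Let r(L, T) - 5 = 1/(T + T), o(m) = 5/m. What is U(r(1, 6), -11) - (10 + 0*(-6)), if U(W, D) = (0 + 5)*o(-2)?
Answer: -45/2 ≈ -22.500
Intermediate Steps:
r(L, T) = 5 + 1/(2*T) (r(L, T) = 5 + 1/(T + T) = 5 + 1/(2*T))
U(W, D) = -25/2 (U(W, D) = (0 + 5)*(5/(-2)) = 5*(5*(-½)) = 5*(-5/2) = -25/2)
U(r(1, 6), -11) - (10 + 0*(-6)) = -25/2 - (10 + 0*(-6)) = -25/2 - (10 + 0) = -25/2 - 1*10 = -25/2 - 10 = -45/2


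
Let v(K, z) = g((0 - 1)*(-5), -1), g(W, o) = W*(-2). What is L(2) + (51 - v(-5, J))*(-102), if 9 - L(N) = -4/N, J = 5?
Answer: -6211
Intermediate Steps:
g(W, o) = -2*W
v(K, z) = -10 (v(K, z) = -2*(0 - 1)*(-5) = -(-2)*(-5) = -2*5 = -10)
L(N) = 9 + 4/N (L(N) = 9 - (-4)/N = 9 + 4/N)
L(2) + (51 - v(-5, J))*(-102) = (9 + 4/2) + (51 - 1*(-10))*(-102) = (9 + 4*(½)) + (51 + 10)*(-102) = (9 + 2) + 61*(-102) = 11 - 6222 = -6211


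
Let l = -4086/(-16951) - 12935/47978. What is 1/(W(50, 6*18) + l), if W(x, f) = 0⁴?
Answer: -35359786/1009699 ≈ -35.020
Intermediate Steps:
W(x, f) = 0
l = -1009699/35359786 (l = -4086*(-1/16951) - 12935*1/47978 = 4086/16951 - 12935/47978 = -1009699/35359786 ≈ -0.028555)
1/(W(50, 6*18) + l) = 1/(0 - 1009699/35359786) = 1/(-1009699/35359786) = -35359786/1009699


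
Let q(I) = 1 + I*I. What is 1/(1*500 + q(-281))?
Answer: 1/79462 ≈ 1.2585e-5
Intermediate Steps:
q(I) = 1 + I**2
1/(1*500 + q(-281)) = 1/(1*500 + (1 + (-281)**2)) = 1/(500 + (1 + 78961)) = 1/(500 + 78962) = 1/79462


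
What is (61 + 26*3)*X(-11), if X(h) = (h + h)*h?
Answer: 33638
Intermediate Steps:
X(h) = 2*h**2 (X(h) = (2*h)*h = 2*h**2)
(61 + 26*3)*X(-11) = (61 + 26*3)*(2*(-11)**2) = (61 + 78)*(2*121) = 139*242 = 33638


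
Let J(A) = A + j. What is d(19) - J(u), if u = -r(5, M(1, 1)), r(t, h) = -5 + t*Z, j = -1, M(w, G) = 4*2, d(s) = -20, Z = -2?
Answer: -34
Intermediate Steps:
M(w, G) = 8
r(t, h) = -5 - 2*t (r(t, h) = -5 + t*(-2) = -5 - 2*t)
u = 15 (u = -(-5 - 2*5) = -(-5 - 10) = -1*(-15) = 15)
J(A) = -1 + A (J(A) = A - 1 = -1 + A)
d(19) - J(u) = -20 - (-1 + 15) = -20 - 1*14 = -20 - 14 = -34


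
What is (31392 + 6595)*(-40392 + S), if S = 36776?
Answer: -137360992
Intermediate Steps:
(31392 + 6595)*(-40392 + S) = (31392 + 6595)*(-40392 + 36776) = 37987*(-3616) = -137360992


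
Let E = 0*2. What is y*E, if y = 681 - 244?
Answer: 0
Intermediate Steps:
E = 0
y = 437
y*E = 437*0 = 0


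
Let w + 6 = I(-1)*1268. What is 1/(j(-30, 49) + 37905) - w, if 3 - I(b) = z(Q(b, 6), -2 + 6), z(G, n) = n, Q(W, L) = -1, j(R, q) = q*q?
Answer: 51349845/40306 ≈ 1274.0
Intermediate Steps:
j(R, q) = q²
I(b) = -1 (I(b) = 3 - (-2 + 6) = 3 - 1*4 = 3 - 4 = -1)
w = -1274 (w = -6 - 1*1268 = -6 - 1268 = -1274)
1/(j(-30, 49) + 37905) - w = 1/(49² + 37905) - 1*(-1274) = 1/(2401 + 37905) + 1274 = 1/40306 + 1274 = 51349845/40306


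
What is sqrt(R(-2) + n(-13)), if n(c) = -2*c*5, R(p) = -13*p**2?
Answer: sqrt(78) ≈ 8.8318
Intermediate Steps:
n(c) = -10*c
sqrt(R(-2) + n(-13)) = sqrt(-13*(-2)**2 - 10*(-13)) = sqrt(-13*4 + 130) = sqrt(-52 + 130) = sqrt(78)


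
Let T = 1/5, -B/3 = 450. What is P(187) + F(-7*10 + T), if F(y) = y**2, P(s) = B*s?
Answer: -6189449/25 ≈ -2.4758e+5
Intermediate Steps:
B = -1350 (B = -3*450 = -1350)
T = 1/5 ≈ 0.20000
P(s) = -1350*s
P(187) + F(-7*10 + T) = -1350*187 + (-7*10 + 1/5)**2 = -252450 + (-70 + 1/5)**2 = -252450 + (-349/5)**2 = -252450 + 121801/25 = -6189449/25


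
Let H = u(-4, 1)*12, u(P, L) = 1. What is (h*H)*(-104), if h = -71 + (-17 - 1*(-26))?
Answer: 77376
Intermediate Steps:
H = 12 (H = 1*12 = 12)
h = -62 (h = -71 + (-17 + 26) = -71 + 9 = -62)
(h*H)*(-104) = -62*12*(-104) = -744*(-104) = 77376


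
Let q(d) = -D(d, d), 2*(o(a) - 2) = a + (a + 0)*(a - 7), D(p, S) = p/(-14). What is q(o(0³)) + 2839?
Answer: 19874/7 ≈ 2839.1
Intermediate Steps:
D(p, S) = -p/14 (D(p, S) = p*(-1/14) = -p/14)
o(a) = 2 + a/2 + a*(-7 + a)/2 (o(a) = 2 + (a + (a + 0)*(a - 7))/2 = 2 + (a + a*(-7 + a))/2 = 2 + (a/2 + a*(-7 + a)/2) = 2 + a/2 + a*(-7 + a)/2)
q(d) = d/14 (q(d) = -(-1)*d/14 = d/14)
q(o(0³)) + 2839 = (2 + (0³)²/2 - 3*0³)/14 + 2839 = (2 + (½)*0² - 3*0)/14 + 2839 = (2 + (½)*0 + 0)/14 + 2839 = (2 + 0 + 0)/14 + 2839 = (1/14)*2 + 2839 = ⅐ + 2839 = 19874/7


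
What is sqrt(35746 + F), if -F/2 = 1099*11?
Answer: 4*sqrt(723) ≈ 107.55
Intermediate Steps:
F = -24178 (F = -2198*11 = -2*12089 = -24178)
sqrt(35746 + F) = sqrt(35746 - 24178) = sqrt(11568) = 4*sqrt(723)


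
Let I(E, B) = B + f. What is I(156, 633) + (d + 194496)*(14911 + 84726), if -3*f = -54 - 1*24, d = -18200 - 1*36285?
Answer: 13950276666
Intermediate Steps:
d = -54485 (d = -18200 - 36285 = -54485)
f = 26 (f = -(-54 - 1*24)/3 = -(-54 - 24)/3 = -⅓*(-78) = 26)
I(E, B) = 26 + B (I(E, B) = B + 26 = 26 + B)
I(156, 633) + (d + 194496)*(14911 + 84726) = (26 + 633) + (-54485 + 194496)*(14911 + 84726) = 659 + 140011*99637 = 659 + 13950276007 = 13950276666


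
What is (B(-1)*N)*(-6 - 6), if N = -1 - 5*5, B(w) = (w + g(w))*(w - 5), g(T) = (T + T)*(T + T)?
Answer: -5616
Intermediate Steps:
g(T) = 4*T² (g(T) = (2*T)*(2*T) = 4*T²)
B(w) = (-5 + w)*(w + 4*w²) (B(w) = (w + 4*w²)*(w - 5) = (w + 4*w²)*(-5 + w) = (-5 + w)*(w + 4*w²))
N = -26 (N = -1 - 25 = -26)
(B(-1)*N)*(-6 - 6) = (-(-5 - 19*(-1) + 4*(-1)²)*(-26))*(-6 - 6) = (-(-5 + 19 + 4*1)*(-26))*(-12) = (-(-5 + 19 + 4)*(-26))*(-12) = (-1*18*(-26))*(-12) = -18*(-26)*(-12) = 468*(-12) = -5616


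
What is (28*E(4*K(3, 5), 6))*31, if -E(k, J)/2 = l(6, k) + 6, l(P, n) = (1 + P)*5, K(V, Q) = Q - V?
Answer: -71176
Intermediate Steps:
l(P, n) = 5 + 5*P
E(k, J) = -82 (E(k, J) = -2*((5 + 5*6) + 6) = -2*((5 + 30) + 6) = -2*(35 + 6) = -2*41 = -82)
(28*E(4*K(3, 5), 6))*31 = (28*(-82))*31 = -2296*31 = -71176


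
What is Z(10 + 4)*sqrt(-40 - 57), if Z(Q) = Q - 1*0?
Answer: 14*I*sqrt(97) ≈ 137.88*I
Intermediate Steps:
Z(Q) = Q (Z(Q) = Q + 0 = Q)
Z(10 + 4)*sqrt(-40 - 57) = (10 + 4)*sqrt(-40 - 57) = 14*sqrt(-97) = 14*(I*sqrt(97)) = 14*I*sqrt(97)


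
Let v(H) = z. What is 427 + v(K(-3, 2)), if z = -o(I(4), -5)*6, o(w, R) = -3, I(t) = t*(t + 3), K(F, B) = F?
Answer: 445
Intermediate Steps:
I(t) = t*(3 + t)
z = 18 (z = -1*(-3)*6 = 3*6 = 18)
v(H) = 18
427 + v(K(-3, 2)) = 427 + 18 = 445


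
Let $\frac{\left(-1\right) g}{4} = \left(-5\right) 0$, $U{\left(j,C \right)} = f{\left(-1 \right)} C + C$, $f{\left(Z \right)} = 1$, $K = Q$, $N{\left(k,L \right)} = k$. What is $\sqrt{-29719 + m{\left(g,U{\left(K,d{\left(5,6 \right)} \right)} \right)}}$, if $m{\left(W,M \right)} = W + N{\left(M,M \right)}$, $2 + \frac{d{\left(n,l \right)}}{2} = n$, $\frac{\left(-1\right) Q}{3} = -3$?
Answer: $i \sqrt{29707} \approx 172.36 i$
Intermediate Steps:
$Q = 9$ ($Q = \left(-3\right) \left(-3\right) = 9$)
$d{\left(n,l \right)} = -4 + 2 n$
$K = 9$
$U{\left(j,C \right)} = 2 C$ ($U{\left(j,C \right)} = 1 C + C = C + C = 2 C$)
$g = 0$ ($g = - 4 \left(\left(-5\right) 0\right) = \left(-4\right) 0 = 0$)
$m{\left(W,M \right)} = M + W$ ($m{\left(W,M \right)} = W + M = M + W$)
$\sqrt{-29719 + m{\left(g,U{\left(K,d{\left(5,6 \right)} \right)} \right)}} = \sqrt{-29719 + \left(2 \left(-4 + 2 \cdot 5\right) + 0\right)} = \sqrt{-29719 + \left(2 \left(-4 + 10\right) + 0\right)} = \sqrt{-29719 + \left(2 \cdot 6 + 0\right)} = \sqrt{-29719 + \left(12 + 0\right)} = \sqrt{-29719 + 12} = \sqrt{-29707} = i \sqrt{29707}$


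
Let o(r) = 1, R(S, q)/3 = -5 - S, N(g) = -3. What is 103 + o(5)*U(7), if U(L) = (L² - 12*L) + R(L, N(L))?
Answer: 32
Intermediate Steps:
R(S, q) = -15 - 3*S (R(S, q) = 3*(-5 - S) = -15 - 3*S)
U(L) = -15 + L² - 15*L (U(L) = (L² - 12*L) + (-15 - 3*L) = -15 + L² - 15*L)
103 + o(5)*U(7) = 103 + 1*(-15 + 7² - 15*7) = 103 + 1*(-15 + 49 - 105) = 103 + 1*(-71) = 103 - 71 = 32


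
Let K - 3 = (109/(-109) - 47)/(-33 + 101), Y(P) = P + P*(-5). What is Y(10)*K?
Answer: -1560/17 ≈ -91.765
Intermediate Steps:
Y(P) = -4*P (Y(P) = P - 5*P = -4*P)
K = 39/17 (K = 3 + (109/(-109) - 47)/(-33 + 101) = 3 + (109*(-1/109) - 47)/68 = 3 + (-1 - 47)*(1/68) = 3 - 48*1/68 = 3 - 12/17 = 39/17 ≈ 2.2941)
Y(10)*K = -4*10*(39/17) = -40*39/17 = -1560/17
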